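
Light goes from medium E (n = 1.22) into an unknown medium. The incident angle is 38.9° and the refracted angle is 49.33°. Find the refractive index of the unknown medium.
n₂ = n₁·sin θ₁ / sin θ₂ = 1.01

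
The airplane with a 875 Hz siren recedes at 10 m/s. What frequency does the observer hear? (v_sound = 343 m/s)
f_obs = f·v/(v + v_s) = 850.2 Hz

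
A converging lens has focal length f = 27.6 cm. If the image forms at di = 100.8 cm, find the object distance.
1/do = 1/f − 1/di → do = 38.01 cm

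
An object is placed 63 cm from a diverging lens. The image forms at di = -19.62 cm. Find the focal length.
1/f = 1/do + 1/di → f = -28.49 cm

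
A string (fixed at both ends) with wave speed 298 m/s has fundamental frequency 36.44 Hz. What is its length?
L = v/(2f₁) = 4.089 m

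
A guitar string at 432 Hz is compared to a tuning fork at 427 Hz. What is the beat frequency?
5 Hz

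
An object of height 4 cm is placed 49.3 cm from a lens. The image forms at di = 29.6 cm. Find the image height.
hi = (-di/do) × ho = -2.402 cm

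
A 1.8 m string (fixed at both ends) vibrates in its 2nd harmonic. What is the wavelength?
λₙ = 2L/n = 1.8 m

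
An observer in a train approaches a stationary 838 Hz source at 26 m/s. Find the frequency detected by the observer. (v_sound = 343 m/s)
f_obs = f·(v + v_o)/v = 901.5 Hz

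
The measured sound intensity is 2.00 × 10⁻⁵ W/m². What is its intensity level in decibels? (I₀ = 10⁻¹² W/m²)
β = 10·log₁₀(I/I₀) = 73.01 dB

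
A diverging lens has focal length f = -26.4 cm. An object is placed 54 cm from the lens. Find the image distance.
1/di = 1/f − 1/do → di = -17.73 cm (virtual image)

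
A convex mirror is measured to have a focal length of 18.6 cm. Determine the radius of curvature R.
R = 2|f| = 37.2 cm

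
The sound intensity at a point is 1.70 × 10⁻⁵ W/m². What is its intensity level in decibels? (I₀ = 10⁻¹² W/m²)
β = 10·log₁₀(I/I₀) = 72.3 dB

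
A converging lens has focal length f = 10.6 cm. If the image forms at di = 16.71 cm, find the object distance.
1/do = 1/f − 1/di → do = 28.99 cm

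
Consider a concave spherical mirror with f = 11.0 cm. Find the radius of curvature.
R = 2|f| = 22 cm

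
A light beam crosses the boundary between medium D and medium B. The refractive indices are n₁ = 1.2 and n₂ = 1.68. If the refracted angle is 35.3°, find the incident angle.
sin θ₁ = (n₂/n₁)·sin θ₂ → θ₁ = 54°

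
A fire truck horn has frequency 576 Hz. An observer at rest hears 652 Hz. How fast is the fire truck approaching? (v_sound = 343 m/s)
v_s = v·(1 − f/f_obs) = 39.98 m/s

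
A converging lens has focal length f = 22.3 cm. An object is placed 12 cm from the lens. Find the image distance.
1/di = 1/f − 1/do → di = -25.98 cm (virtual image)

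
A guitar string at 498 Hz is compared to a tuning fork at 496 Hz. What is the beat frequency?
2 Hz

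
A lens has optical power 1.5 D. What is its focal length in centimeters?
f = 1/P = 66.67 cm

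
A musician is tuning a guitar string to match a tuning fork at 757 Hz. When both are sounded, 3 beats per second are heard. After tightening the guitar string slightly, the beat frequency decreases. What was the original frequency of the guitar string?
754 Hz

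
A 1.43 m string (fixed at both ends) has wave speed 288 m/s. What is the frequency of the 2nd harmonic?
fₙ = nv/(2L) = 201.4 Hz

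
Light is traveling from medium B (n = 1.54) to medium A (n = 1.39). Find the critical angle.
θc = arcsin(n₂/n₁) = 64.5°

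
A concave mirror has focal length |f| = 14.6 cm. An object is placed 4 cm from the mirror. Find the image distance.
f = +14.6 cm (concave); 1/di = 1/f − 1/do → di = -5.509 cm (virtual image, behind mirror)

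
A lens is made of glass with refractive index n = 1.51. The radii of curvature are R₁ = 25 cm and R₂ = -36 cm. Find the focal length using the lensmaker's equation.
1/f = (n − 1)(1/R₁ − 1/R₂) → f = 28.93 cm (converging lens)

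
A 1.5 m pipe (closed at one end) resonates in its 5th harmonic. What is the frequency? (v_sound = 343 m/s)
fₙ = nv/(4L) = 285.8 Hz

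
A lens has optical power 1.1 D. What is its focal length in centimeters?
f = 1/P = 90.91 cm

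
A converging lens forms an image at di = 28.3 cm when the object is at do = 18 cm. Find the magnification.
M = −di/do = -1.572 (inverted image)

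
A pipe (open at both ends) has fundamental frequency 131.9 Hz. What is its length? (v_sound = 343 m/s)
L = v/(2f₁) = 1.3 m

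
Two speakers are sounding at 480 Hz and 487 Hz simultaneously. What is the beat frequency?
7 Hz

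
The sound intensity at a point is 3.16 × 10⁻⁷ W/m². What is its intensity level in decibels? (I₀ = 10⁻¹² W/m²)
β = 10·log₁₀(I/I₀) = 55 dB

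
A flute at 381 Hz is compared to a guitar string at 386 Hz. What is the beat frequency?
5 Hz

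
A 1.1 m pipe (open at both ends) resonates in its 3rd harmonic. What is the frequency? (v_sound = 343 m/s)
fₙ = nv/(2L) = 467.7 Hz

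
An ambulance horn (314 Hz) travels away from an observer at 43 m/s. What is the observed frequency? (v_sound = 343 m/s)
f_obs = f·v/(v + v_s) = 279 Hz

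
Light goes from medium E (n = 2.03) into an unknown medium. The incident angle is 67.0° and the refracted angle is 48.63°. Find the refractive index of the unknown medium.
n₂ = n₁·sin θ₁ / sin θ₂ = 2.49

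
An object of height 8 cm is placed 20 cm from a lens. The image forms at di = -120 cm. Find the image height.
hi = (-di/do) × ho = 48 cm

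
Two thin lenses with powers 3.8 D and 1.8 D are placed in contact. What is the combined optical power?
P_total = P₁ + P₂ = 5.6 D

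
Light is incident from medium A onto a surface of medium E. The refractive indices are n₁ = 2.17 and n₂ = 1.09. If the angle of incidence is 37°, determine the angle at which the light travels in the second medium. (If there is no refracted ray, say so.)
sin θ₂ = (n₁/n₂)·sin θ₁ = 1.198 > 1, so there is no refracted ray — the light undergoes total internal reflection.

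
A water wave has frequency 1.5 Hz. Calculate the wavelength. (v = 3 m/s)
λ = v/f = 2 m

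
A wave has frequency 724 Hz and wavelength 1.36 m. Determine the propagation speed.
v = fλ = 984.6 m/s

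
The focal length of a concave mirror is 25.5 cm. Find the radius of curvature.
R = 2|f| = 51 cm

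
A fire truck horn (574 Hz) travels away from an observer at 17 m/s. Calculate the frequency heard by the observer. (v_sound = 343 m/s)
f_obs = f·v/(v + v_s) = 546.9 Hz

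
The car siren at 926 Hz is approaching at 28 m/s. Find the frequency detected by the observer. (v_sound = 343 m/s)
f_obs = f·v/(v − v_s) = 1008 Hz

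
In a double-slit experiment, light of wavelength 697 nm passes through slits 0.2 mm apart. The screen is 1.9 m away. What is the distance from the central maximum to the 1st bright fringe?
y = mλL/d = 6.622 mm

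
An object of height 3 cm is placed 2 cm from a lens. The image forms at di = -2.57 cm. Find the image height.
hi = (-di/do) × ho = 3.855 cm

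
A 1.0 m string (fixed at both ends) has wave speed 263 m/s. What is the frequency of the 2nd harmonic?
fₙ = nv/(2L) = 263 Hz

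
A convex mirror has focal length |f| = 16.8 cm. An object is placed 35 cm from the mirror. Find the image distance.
f = −16.8 cm (convex); 1/di = 1/f − 1/do → di = -11.35 cm (virtual image, behind mirror)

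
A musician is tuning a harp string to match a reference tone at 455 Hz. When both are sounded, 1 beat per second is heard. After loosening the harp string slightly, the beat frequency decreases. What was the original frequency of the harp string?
456 Hz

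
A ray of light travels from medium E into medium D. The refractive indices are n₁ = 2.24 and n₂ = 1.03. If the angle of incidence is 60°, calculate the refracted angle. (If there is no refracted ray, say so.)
sin θ₂ = (n₁/n₂)·sin θ₁ = 1.883 > 1, so there is no refracted ray — the light undergoes total internal reflection.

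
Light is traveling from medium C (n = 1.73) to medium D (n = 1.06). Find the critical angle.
θc = arcsin(n₂/n₁) = 37.79°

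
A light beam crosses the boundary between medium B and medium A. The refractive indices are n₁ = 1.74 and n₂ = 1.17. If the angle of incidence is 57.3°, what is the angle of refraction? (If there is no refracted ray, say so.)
sin θ₂ = (n₁/n₂)·sin θ₁ = 1.251 > 1, so there is no refracted ray — the light undergoes total internal reflection.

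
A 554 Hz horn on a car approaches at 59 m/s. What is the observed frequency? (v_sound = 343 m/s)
f_obs = f·v/(v − v_s) = 669.1 Hz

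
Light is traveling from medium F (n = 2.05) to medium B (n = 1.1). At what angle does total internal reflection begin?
θc = arcsin(n₂/n₁) = 32.45°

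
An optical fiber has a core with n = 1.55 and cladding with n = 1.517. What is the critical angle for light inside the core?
θc = arcsin(n_cladding/n_core) = 78.16°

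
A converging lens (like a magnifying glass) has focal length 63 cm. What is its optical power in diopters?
P = 1/f = 1.587 D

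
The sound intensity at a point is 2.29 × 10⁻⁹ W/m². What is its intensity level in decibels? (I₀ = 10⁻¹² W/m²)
β = 10·log₁₀(I/I₀) = 33.6 dB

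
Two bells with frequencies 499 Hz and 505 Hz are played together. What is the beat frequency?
6 Hz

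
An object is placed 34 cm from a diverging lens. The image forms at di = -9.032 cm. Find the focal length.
1/f = 1/do + 1/di → f = -12.3 cm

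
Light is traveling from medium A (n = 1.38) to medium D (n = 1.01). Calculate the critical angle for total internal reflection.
θc = arcsin(n₂/n₁) = 47.04°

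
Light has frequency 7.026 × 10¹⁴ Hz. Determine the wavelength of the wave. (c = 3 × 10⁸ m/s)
λ = c/f = 427 nm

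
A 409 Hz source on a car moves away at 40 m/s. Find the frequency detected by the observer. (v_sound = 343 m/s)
f_obs = f·v/(v + v_s) = 366.3 Hz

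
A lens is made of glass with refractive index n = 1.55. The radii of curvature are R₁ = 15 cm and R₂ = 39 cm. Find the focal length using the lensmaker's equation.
1/f = (n − 1)(1/R₁ − 1/R₂) → f = 44.32 cm (converging lens)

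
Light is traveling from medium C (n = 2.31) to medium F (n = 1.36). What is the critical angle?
θc = arcsin(n₂/n₁) = 36.07°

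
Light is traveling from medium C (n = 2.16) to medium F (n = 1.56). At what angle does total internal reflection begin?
θc = arcsin(n₂/n₁) = 46.24°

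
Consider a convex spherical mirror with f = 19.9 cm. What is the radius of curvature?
R = 2|f| = 39.8 cm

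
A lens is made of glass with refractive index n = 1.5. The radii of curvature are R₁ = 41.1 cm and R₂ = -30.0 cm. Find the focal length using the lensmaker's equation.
1/f = (n − 1)(1/R₁ − 1/R₂) → f = 34.68 cm (converging lens)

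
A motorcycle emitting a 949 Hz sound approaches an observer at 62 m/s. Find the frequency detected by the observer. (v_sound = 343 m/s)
f_obs = f·v/(v − v_s) = 1158 Hz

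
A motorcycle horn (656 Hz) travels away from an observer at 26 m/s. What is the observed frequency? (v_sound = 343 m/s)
f_obs = f·v/(v + v_s) = 609.8 Hz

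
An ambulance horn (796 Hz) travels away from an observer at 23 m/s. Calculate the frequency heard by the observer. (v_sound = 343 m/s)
f_obs = f·v/(v + v_s) = 746 Hz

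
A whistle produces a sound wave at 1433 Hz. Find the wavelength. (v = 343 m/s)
λ = v/f = 0.2394 m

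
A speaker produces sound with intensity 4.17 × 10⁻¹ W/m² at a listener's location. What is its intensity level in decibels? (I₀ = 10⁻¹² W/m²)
β = 10·log₁₀(I/I₀) = 116.2 dB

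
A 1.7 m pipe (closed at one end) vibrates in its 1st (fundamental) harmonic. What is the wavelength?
λₙ = 4L/n = 6.8 m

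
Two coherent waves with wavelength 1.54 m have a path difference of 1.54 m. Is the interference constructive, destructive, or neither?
constructive — path difference = 1λ, a whole number of wavelengths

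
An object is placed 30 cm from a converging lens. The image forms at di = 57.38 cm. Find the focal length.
1/f = 1/do + 1/di → f = 19.7 cm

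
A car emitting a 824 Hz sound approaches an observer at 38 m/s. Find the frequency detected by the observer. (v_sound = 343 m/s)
f_obs = f·v/(v − v_s) = 926.7 Hz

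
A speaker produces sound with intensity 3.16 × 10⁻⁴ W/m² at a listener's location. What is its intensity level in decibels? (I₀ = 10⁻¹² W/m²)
β = 10·log₁₀(I/I₀) = 85 dB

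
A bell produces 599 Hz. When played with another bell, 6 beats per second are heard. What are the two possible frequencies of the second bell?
f₂ = 599 ± 6 Hz → 605 Hz or 593 Hz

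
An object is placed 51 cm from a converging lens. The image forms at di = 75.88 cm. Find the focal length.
1/f = 1/do + 1/di → f = 30.5 cm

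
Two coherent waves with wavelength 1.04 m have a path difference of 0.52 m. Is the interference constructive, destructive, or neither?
destructive — path difference = 0.5λ, an odd multiple of λ/2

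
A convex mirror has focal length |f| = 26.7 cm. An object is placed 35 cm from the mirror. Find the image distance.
f = −26.7 cm (convex); 1/di = 1/f − 1/do → di = -15.15 cm (virtual image, behind mirror)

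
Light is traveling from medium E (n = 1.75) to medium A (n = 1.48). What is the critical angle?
θc = arcsin(n₂/n₁) = 57.75°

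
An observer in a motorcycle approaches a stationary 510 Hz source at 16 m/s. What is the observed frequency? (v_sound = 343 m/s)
f_obs = f·(v + v_o)/v = 533.8 Hz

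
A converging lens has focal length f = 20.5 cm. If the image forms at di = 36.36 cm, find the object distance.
1/do = 1/f − 1/di → do = 47 cm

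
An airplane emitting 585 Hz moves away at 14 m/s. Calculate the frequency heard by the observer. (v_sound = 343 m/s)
f_obs = f·v/(v + v_s) = 562.1 Hz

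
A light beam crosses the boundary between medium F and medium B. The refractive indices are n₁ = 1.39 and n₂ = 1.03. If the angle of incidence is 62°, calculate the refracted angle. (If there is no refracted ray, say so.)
sin θ₂ = (n₁/n₂)·sin θ₁ = 1.192 > 1, so there is no refracted ray — the light undergoes total internal reflection.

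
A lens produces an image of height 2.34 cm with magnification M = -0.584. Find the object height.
ho = |hi|/|M| = 4.007 cm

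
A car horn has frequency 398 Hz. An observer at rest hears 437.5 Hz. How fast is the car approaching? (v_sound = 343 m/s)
v_s = v·(1 − f/f_obs) = 30.97 m/s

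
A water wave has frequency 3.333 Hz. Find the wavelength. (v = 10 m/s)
λ = v/f = 3 m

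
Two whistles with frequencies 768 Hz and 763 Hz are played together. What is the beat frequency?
5 Hz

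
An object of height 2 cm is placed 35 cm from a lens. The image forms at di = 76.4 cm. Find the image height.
hi = (-di/do) × ho = -4.366 cm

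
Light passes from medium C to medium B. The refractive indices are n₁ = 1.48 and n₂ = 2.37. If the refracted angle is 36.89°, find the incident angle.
sin θ₁ = (n₂/n₁)·sin θ₂ → θ₁ = 74°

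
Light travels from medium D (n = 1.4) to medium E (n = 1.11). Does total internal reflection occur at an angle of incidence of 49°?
θc = arcsin(n₂/n₁) = 52.45°; 49° < θc, so no — the ray refracts.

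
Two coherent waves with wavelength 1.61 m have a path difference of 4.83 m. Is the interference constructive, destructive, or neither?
constructive — path difference = 3λ, a whole number of wavelengths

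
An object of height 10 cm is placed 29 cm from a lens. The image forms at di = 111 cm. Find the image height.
hi = (-di/do) × ho = -38.28 cm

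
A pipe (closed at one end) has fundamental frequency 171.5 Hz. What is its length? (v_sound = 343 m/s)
L = v/(4f₁) = 0.5 m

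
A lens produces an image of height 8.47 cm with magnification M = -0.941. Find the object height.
ho = |hi|/|M| = 9.001 cm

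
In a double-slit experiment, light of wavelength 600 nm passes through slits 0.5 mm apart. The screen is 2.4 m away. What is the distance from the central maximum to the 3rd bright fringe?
y = mλL/d = 8.64 mm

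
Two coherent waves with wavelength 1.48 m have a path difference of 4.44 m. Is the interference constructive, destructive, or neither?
constructive — path difference = 3λ, a whole number of wavelengths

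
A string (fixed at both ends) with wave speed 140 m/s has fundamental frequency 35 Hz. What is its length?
L = v/(2f₁) = 2 m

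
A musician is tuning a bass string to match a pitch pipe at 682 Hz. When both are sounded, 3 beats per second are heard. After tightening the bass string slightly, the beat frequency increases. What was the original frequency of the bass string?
685 Hz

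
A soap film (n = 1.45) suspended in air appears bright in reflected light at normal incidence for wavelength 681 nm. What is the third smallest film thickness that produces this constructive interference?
2nt = (m − ½)λ with m = 3 → t = (m − ½)λ/(2n) = 587.1 nm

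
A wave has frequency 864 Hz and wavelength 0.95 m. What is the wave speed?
v = fλ = 820.8 m/s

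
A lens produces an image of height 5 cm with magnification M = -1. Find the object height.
ho = |hi|/|M| = 5 cm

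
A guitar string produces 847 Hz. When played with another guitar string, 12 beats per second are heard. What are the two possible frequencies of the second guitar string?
f₂ = 847 ± 12 Hz → 859 Hz or 835 Hz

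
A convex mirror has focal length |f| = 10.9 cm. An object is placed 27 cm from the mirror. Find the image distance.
f = −10.9 cm (convex); 1/di = 1/f − 1/do → di = -7.765 cm (virtual image, behind mirror)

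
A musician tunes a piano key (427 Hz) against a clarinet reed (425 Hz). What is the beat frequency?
2 Hz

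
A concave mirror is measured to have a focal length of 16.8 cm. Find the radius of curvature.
R = 2|f| = 33.6 cm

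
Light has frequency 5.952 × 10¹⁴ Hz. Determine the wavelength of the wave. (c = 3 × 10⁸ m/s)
λ = c/f = 504 nm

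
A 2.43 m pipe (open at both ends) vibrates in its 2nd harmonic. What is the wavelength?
λₙ = 2L/n = 2.43 m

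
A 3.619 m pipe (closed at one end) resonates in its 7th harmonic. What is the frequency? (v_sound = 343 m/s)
fₙ = nv/(4L) = 165.9 Hz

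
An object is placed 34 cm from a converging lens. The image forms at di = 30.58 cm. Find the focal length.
1/f = 1/do + 1/di → f = 16.1 cm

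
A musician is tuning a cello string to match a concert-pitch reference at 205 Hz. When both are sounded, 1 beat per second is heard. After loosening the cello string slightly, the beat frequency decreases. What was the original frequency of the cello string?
206 Hz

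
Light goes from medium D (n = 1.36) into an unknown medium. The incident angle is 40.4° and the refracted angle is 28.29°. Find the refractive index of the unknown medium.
n₂ = n₁·sin θ₁ / sin θ₂ = 1.86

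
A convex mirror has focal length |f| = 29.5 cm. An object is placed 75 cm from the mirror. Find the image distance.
f = −29.5 cm (convex); 1/di = 1/f − 1/do → di = -21.17 cm (virtual image, behind mirror)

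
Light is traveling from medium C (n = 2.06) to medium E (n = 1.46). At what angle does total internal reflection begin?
θc = arcsin(n₂/n₁) = 45.13°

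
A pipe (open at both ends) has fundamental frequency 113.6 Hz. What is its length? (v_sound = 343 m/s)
L = v/(2f₁) = 1.51 m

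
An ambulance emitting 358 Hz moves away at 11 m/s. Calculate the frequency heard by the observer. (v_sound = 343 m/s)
f_obs = f·v/(v + v_s) = 346.9 Hz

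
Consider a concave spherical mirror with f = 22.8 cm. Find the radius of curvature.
R = 2|f| = 45.6 cm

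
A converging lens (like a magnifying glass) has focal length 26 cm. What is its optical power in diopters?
P = 1/f = 3.846 D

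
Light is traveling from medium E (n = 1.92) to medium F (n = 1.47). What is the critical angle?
θc = arcsin(n₂/n₁) = 49.96°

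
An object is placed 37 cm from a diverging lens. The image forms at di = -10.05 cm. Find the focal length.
1/f = 1/do + 1/di → f = -13.8 cm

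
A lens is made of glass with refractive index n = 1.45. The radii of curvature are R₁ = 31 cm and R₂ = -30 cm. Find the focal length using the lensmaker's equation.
1/f = (n − 1)(1/R₁ − 1/R₂) → f = 33.88 cm (converging lens)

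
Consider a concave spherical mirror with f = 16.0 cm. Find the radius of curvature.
R = 2|f| = 32 cm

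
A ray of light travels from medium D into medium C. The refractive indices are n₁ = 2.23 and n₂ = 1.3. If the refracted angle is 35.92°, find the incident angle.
sin θ₁ = (n₂/n₁)·sin θ₂ → θ₁ = 20°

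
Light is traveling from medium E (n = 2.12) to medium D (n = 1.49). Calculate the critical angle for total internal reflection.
θc = arcsin(n₂/n₁) = 44.65°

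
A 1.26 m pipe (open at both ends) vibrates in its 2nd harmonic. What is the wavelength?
λₙ = 2L/n = 1.26 m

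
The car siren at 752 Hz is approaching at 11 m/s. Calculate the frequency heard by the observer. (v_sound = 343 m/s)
f_obs = f·v/(v − v_s) = 776.9 Hz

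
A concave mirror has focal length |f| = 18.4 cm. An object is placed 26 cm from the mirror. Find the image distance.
f = +18.4 cm (concave); 1/di = 1/f − 1/do → di = 62.95 cm (real image, in front of mirror)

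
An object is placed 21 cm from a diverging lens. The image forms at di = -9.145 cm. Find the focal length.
1/f = 1/do + 1/di → f = -16.2 cm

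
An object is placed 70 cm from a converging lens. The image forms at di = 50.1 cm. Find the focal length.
1/f = 1/do + 1/di → f = 29.2 cm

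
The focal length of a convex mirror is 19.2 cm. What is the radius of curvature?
R = 2|f| = 38.4 cm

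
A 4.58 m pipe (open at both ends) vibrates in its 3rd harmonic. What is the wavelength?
λₙ = 2L/n = 3.053 m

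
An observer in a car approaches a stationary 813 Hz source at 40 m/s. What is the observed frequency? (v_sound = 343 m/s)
f_obs = f·(v + v_o)/v = 907.8 Hz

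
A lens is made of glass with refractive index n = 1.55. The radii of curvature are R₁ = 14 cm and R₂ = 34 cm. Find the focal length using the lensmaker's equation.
1/f = (n − 1)(1/R₁ − 1/R₂) → f = 43.27 cm (converging lens)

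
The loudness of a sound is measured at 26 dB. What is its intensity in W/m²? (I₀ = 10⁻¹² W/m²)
I = I₀·10^(β/10) = 3.98 × 10⁻¹⁰ W/m²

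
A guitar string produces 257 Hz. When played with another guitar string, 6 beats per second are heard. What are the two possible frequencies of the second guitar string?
f₂ = 257 ± 6 Hz → 263 Hz or 251 Hz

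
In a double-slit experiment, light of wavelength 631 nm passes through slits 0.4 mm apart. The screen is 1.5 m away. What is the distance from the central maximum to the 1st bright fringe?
y = mλL/d = 2.366 mm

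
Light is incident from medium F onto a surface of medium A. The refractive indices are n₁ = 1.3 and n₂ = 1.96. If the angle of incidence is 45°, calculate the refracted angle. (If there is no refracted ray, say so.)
sin θ₂ = (n₁/n₂)·sin θ₁ = 0.469 → θ₂ = 27.97°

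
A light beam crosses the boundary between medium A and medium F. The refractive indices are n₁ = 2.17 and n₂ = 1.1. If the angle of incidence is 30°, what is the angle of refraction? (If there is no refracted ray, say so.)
sin θ₂ = (n₁/n₂)·sin θ₁ = 0.9864 → θ₂ = 80.53°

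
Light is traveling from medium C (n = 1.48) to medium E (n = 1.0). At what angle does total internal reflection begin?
θc = arcsin(n₂/n₁) = 42.51°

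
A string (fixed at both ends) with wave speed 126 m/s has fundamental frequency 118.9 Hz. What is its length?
L = v/(2f₁) = 0.5299 m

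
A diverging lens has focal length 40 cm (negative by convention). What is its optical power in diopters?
P = 1/f = -2.5 D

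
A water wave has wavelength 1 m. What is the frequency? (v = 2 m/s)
f = v/λ = 2 Hz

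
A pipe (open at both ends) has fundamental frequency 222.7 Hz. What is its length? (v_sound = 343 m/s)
L = v/(2f₁) = 0.7701 m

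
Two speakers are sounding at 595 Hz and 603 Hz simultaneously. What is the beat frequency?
8 Hz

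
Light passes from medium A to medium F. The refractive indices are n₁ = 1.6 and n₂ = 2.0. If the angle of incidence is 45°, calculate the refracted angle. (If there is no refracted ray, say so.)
sin θ₂ = (n₁/n₂)·sin θ₁ = 0.5657 → θ₂ = 34.45°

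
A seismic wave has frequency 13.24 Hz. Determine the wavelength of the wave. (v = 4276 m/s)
λ = v/f = 323 m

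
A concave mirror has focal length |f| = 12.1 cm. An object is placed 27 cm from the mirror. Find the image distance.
f = +12.1 cm (concave); 1/di = 1/f − 1/do → di = 21.93 cm (real image, in front of mirror)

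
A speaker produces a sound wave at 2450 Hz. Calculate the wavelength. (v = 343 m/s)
λ = v/f = 0.14 m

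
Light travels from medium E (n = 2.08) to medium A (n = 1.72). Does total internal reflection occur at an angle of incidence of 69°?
θc = arcsin(n₂/n₁) = 55.78°; 69° > θc, so yes — total internal reflection.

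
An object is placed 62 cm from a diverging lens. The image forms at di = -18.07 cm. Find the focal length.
1/f = 1/do + 1/di → f = -25.5 cm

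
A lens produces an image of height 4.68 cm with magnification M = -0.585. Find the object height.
ho = |hi|/|M| = 8 cm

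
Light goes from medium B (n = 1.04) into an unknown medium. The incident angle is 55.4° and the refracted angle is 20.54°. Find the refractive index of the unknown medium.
n₂ = n₁·sin θ₁ / sin θ₂ = 2.44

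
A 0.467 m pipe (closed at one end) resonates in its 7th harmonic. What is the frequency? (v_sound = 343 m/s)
fₙ = nv/(4L) = 1285 Hz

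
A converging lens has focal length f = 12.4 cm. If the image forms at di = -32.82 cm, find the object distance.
1/do = 1/f − 1/di → do = 9 cm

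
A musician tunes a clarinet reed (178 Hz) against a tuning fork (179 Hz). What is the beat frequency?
1 Hz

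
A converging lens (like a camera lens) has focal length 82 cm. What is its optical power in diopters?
P = 1/f = 1.22 D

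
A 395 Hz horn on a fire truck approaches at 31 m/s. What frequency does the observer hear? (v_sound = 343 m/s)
f_obs = f·v/(v − v_s) = 434.2 Hz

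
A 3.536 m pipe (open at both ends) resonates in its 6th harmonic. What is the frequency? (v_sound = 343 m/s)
fₙ = nv/(2L) = 291 Hz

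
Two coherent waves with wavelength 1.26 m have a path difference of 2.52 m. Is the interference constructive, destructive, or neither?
constructive — path difference = 2λ, a whole number of wavelengths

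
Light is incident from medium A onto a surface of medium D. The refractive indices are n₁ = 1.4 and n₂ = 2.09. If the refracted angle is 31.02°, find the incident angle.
sin θ₁ = (n₂/n₁)·sin θ₂ → θ₁ = 50.29°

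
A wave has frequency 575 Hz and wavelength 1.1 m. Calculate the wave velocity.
v = fλ = 632.5 m/s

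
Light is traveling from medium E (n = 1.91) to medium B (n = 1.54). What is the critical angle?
θc = arcsin(n₂/n₁) = 53.73°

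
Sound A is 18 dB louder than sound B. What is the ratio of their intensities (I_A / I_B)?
I_A/I_B = 10^(Δβ/10) = 63.1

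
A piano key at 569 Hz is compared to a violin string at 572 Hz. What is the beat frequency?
3 Hz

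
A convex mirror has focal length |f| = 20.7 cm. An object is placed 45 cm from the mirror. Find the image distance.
f = −20.7 cm (convex); 1/di = 1/f − 1/do → di = -14.18 cm (virtual image, behind mirror)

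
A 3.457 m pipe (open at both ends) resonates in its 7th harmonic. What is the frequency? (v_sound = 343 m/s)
fₙ = nv/(2L) = 347.3 Hz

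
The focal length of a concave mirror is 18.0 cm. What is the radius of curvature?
R = 2|f| = 36 cm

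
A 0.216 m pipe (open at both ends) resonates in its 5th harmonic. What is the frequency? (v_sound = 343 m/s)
fₙ = nv/(2L) = 3970 Hz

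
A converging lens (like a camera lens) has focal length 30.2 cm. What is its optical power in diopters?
P = 1/f = 3.311 D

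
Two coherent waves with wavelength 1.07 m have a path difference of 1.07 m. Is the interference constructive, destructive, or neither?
constructive — path difference = 1λ, a whole number of wavelengths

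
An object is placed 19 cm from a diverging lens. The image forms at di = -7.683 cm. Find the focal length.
1/f = 1/do + 1/di → f = -12.9 cm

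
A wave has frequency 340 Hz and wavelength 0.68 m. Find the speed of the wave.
v = fλ = 231.2 m/s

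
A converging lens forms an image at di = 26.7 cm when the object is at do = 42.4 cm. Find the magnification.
M = −di/do = -0.6297 (inverted image)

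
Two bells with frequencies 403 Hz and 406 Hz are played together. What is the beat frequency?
3 Hz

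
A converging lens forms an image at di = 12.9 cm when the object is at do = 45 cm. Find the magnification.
M = −di/do = -0.2867 (inverted image)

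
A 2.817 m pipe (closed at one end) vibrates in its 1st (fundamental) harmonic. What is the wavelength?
λₙ = 4L/n = 11.27 m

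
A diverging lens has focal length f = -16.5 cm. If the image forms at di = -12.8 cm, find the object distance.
1/do = 1/f − 1/di → do = 57.08 cm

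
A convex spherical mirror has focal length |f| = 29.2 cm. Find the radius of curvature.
R = 2|f| = 58.4 cm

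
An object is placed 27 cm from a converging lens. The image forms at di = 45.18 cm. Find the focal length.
1/f = 1/do + 1/di → f = 16.9 cm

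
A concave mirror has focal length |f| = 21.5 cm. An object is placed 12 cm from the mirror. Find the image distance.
f = +21.5 cm (concave); 1/di = 1/f − 1/do → di = -27.16 cm (virtual image, behind mirror)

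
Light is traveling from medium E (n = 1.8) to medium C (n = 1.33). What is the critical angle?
θc = arcsin(n₂/n₁) = 47.64°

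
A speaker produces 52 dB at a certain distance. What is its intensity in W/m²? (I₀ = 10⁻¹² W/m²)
I = I₀·10^(β/10) = 1.58 × 10⁻⁷ W/m²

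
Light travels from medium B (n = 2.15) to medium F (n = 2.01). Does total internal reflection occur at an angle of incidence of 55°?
θc = arcsin(n₂/n₁) = 69.21°; 55° < θc, so no — the ray refracts.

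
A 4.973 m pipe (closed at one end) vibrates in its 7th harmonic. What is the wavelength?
λₙ = 4L/n = 2.842 m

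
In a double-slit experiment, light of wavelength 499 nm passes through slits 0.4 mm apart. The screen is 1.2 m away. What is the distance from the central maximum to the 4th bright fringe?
y = mλL/d = 5.988 mm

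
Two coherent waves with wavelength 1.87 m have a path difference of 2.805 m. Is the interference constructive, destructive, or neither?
destructive — path difference = 1.5λ, an odd multiple of λ/2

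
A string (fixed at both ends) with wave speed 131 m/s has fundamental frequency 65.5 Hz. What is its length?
L = v/(2f₁) = 1 m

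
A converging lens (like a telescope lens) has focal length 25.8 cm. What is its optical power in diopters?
P = 1/f = 3.876 D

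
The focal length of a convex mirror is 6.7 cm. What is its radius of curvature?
R = 2|f| = 13.4 cm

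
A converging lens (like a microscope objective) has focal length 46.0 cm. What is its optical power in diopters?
P = 1/f = 2.174 D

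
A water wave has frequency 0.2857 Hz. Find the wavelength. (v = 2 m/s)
λ = v/f = 7 m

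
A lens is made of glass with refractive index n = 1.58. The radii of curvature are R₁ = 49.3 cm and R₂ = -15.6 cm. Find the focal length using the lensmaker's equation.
1/f = (n − 1)(1/R₁ − 1/R₂) → f = 20.43 cm (converging lens)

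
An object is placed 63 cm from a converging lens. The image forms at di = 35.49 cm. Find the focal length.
1/f = 1/do + 1/di → f = 22.7 cm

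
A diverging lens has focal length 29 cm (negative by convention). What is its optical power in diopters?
P = 1/f = -3.448 D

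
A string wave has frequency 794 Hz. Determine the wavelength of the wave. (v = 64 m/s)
λ = v/f = 0.0806 m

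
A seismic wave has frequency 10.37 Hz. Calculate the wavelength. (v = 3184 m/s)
λ = v/f = 307 m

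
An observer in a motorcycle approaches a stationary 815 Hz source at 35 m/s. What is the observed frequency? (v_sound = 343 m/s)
f_obs = f·(v + v_o)/v = 898.2 Hz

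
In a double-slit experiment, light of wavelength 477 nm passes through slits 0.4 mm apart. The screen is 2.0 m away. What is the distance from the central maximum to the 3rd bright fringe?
y = mλL/d = 7.155 mm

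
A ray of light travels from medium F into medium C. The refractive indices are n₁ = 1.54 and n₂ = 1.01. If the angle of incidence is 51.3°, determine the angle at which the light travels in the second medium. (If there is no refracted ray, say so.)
sin θ₂ = (n₁/n₂)·sin θ₁ = 1.19 > 1, so there is no refracted ray — the light undergoes total internal reflection.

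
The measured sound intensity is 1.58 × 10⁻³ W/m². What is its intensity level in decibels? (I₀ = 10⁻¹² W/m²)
β = 10·log₁₀(I/I₀) = 91.99 dB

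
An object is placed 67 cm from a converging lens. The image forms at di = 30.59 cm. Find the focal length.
1/f = 1/do + 1/di → f = 21 cm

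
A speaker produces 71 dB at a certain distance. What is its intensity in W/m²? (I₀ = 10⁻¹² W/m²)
I = I₀·10^(β/10) = 1.26 × 10⁻⁵ W/m²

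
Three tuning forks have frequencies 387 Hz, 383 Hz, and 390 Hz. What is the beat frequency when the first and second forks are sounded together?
4 Hz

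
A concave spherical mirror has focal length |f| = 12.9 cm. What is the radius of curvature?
R = 2|f| = 25.8 cm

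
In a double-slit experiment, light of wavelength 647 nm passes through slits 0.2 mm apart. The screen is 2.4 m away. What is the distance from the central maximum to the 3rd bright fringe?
y = mλL/d = 23.29 mm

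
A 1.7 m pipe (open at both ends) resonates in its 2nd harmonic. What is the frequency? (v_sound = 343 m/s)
fₙ = nv/(2L) = 201.8 Hz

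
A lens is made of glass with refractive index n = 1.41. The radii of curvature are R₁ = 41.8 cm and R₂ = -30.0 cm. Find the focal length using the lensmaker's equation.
1/f = (n − 1)(1/R₁ − 1/R₂) → f = 42.6 cm (converging lens)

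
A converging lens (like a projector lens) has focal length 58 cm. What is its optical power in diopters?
P = 1/f = 1.724 D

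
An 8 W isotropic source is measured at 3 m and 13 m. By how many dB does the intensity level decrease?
Δβ = 20·log₁₀(r₂/r₁) = 12.74 dB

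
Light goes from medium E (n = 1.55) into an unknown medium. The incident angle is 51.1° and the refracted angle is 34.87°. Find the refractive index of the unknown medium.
n₂ = n₁·sin θ₁ / sin θ₂ = 2.11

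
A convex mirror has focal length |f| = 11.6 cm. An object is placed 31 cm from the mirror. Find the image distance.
f = −11.6 cm (convex); 1/di = 1/f − 1/do → di = -8.441 cm (virtual image, behind mirror)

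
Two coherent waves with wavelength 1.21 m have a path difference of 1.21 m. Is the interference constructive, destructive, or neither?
constructive — path difference = 1λ, a whole number of wavelengths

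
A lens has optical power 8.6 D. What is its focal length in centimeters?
f = 1/P = 11.63 cm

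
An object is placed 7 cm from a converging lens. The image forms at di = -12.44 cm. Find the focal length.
1/f = 1/do + 1/di → f = 16.01 cm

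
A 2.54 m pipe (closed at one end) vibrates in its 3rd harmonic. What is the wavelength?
λₙ = 4L/n = 3.387 m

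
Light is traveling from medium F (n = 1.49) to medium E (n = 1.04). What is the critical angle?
θc = arcsin(n₂/n₁) = 44.27°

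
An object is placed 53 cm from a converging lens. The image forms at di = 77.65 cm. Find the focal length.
1/f = 1/do + 1/di → f = 31.5 cm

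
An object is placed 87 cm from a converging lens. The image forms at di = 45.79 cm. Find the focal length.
1/f = 1/do + 1/di → f = 30 cm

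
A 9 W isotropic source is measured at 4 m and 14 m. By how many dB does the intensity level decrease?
Δβ = 20·log₁₀(r₂/r₁) = 10.88 dB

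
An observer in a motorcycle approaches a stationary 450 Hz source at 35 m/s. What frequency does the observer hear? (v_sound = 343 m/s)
f_obs = f·(v + v_o)/v = 495.9 Hz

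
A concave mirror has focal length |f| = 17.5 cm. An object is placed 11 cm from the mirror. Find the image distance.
f = +17.5 cm (concave); 1/di = 1/f − 1/do → di = -29.62 cm (virtual image, behind mirror)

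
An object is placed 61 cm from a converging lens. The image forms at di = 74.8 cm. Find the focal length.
1/f = 1/do + 1/di → f = 33.6 cm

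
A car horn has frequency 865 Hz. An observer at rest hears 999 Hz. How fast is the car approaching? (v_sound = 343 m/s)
v_s = v·(1 − f/f_obs) = 46.01 m/s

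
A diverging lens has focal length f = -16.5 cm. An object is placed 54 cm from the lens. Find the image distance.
1/di = 1/f − 1/do → di = -12.64 cm (virtual image)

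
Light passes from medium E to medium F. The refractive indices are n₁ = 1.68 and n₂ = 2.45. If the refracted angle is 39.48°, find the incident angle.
sin θ₁ = (n₂/n₁)·sin θ₂ → θ₁ = 68.01°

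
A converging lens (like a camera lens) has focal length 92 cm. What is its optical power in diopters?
P = 1/f = 1.087 D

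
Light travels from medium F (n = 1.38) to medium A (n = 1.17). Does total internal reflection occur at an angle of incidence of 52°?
θc = arcsin(n₂/n₁) = 57.98°; 52° < θc, so no — the ray refracts.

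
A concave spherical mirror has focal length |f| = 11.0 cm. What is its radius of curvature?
R = 2|f| = 22 cm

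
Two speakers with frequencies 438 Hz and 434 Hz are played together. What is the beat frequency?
4 Hz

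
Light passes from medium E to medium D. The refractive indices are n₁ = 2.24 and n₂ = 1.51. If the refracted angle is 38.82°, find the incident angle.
sin θ₁ = (n₂/n₁)·sin θ₂ → θ₁ = 25°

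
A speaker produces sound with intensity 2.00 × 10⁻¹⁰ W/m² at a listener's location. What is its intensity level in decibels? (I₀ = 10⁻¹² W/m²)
β = 10·log₁₀(I/I₀) = 23.01 dB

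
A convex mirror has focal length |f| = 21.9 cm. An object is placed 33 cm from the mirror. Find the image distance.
f = −21.9 cm (convex); 1/di = 1/f − 1/do → di = -13.16 cm (virtual image, behind mirror)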